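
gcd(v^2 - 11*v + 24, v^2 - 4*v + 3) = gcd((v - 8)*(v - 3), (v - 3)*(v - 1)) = v - 3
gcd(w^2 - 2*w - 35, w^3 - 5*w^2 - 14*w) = w - 7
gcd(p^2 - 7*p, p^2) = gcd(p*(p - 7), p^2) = p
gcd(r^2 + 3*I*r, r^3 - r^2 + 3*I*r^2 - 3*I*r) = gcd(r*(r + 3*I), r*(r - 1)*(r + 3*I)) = r^2 + 3*I*r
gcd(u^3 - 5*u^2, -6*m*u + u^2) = u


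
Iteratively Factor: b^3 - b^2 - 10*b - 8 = (b + 1)*(b^2 - 2*b - 8) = (b + 1)*(b + 2)*(b - 4)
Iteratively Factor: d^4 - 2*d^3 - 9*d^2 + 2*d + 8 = (d + 2)*(d^3 - 4*d^2 - d + 4) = (d + 1)*(d + 2)*(d^2 - 5*d + 4) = (d - 4)*(d + 1)*(d + 2)*(d - 1)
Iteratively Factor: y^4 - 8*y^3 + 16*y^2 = (y - 4)*(y^3 - 4*y^2) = (y - 4)^2*(y^2) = y*(y - 4)^2*(y)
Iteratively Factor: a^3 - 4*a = (a - 2)*(a^2 + 2*a) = (a - 2)*(a + 2)*(a)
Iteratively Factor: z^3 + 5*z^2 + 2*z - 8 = (z + 4)*(z^2 + z - 2) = (z + 2)*(z + 4)*(z - 1)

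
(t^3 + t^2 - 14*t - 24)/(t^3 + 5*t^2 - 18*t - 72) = (t + 2)/(t + 6)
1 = 1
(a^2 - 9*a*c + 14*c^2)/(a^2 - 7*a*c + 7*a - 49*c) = (a - 2*c)/(a + 7)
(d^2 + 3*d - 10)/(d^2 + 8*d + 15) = (d - 2)/(d + 3)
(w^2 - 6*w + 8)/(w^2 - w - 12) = (w - 2)/(w + 3)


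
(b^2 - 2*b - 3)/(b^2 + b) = (b - 3)/b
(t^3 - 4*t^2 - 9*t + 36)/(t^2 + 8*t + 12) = (t^3 - 4*t^2 - 9*t + 36)/(t^2 + 8*t + 12)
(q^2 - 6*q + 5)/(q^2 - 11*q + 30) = (q - 1)/(q - 6)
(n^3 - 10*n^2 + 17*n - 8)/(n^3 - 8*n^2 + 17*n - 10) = (n^2 - 9*n + 8)/(n^2 - 7*n + 10)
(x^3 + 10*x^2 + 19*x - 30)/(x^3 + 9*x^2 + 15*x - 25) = (x + 6)/(x + 5)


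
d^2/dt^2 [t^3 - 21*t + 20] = 6*t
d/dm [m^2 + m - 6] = 2*m + 1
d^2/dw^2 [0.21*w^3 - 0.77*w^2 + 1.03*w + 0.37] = 1.26*w - 1.54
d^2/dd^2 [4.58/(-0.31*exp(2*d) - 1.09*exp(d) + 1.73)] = (-4.58*(0.62*exp(d) + 1.09)*(1.24*exp(d) + 2.18)*exp(d) + (5.6792*exp(d) + 4.9922)*(0.31*exp(2*d) + 1.09*exp(d) - 1.73))*exp(d)/(0.31*exp(2*d) + 1.09*exp(d) - 1.73)^3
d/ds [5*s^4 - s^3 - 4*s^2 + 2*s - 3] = 20*s^3 - 3*s^2 - 8*s + 2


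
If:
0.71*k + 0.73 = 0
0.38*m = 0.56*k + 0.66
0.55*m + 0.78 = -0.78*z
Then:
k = -1.03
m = 0.22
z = -1.16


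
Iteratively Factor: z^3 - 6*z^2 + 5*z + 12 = (z + 1)*(z^2 - 7*z + 12) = (z - 3)*(z + 1)*(z - 4)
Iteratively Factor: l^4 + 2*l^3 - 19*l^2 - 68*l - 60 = (l + 2)*(l^3 - 19*l - 30) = (l + 2)*(l + 3)*(l^2 - 3*l - 10) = (l - 5)*(l + 2)*(l + 3)*(l + 2)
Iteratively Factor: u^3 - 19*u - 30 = (u + 2)*(u^2 - 2*u - 15) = (u - 5)*(u + 2)*(u + 3)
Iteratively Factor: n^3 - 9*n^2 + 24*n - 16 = (n - 1)*(n^2 - 8*n + 16) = (n - 4)*(n - 1)*(n - 4)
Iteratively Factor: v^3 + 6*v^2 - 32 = (v + 4)*(v^2 + 2*v - 8) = (v + 4)^2*(v - 2)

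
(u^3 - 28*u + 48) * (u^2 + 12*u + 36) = u^5 + 12*u^4 + 8*u^3 - 288*u^2 - 432*u + 1728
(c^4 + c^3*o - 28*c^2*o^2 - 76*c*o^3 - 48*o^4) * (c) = c^5 + c^4*o - 28*c^3*o^2 - 76*c^2*o^3 - 48*c*o^4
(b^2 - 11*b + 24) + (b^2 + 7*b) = 2*b^2 - 4*b + 24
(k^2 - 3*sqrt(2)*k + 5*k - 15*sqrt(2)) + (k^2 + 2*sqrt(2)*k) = 2*k^2 - sqrt(2)*k + 5*k - 15*sqrt(2)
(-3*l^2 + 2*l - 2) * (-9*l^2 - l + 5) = 27*l^4 - 15*l^3 + l^2 + 12*l - 10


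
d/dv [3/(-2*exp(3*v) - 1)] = 18*exp(3*v)/(2*exp(3*v) + 1)^2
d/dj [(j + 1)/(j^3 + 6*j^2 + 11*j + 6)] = (-2*j - 5)/(j^4 + 10*j^3 + 37*j^2 + 60*j + 36)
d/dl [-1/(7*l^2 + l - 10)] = (14*l + 1)/(7*l^2 + l - 10)^2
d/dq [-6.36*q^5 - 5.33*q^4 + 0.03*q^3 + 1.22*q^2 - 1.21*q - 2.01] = -31.8*q^4 - 21.32*q^3 + 0.09*q^2 + 2.44*q - 1.21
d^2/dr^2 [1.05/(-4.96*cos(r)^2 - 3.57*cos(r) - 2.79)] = (103.32672*(1 - cos(r)^2)^2 + 55.77768*cos(r)^3 + 6.92422500000001*cos(r)^2 - 122.013675*cos(r) - 101.03037)/(4.96*cos(r)^2 + 3.57*cos(r) + 2.79)^3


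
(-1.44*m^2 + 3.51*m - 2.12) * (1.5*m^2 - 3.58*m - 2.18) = -2.16*m^4 + 10.4202*m^3 - 12.6066*m^2 - 0.0621999999999989*m + 4.6216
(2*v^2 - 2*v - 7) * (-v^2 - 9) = -2*v^4 + 2*v^3 - 11*v^2 + 18*v + 63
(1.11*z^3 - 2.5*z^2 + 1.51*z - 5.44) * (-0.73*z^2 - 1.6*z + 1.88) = -0.8103*z^5 + 0.0489999999999997*z^4 + 4.9845*z^3 - 3.1448*z^2 + 11.5428*z - 10.2272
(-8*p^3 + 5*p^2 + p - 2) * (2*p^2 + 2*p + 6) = -16*p^5 - 6*p^4 - 36*p^3 + 28*p^2 + 2*p - 12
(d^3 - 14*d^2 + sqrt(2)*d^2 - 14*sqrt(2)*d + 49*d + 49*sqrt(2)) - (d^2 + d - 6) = d^3 - 15*d^2 + sqrt(2)*d^2 - 14*sqrt(2)*d + 48*d + 6 + 49*sqrt(2)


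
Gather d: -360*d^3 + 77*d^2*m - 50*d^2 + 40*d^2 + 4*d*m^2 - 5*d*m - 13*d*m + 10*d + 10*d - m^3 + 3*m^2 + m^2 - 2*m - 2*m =-360*d^3 + d^2*(77*m - 10) + d*(4*m^2 - 18*m + 20) - m^3 + 4*m^2 - 4*m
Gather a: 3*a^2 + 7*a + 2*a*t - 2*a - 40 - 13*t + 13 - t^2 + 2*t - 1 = 3*a^2 + a*(2*t + 5) - t^2 - 11*t - 28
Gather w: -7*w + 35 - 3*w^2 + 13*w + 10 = -3*w^2 + 6*w + 45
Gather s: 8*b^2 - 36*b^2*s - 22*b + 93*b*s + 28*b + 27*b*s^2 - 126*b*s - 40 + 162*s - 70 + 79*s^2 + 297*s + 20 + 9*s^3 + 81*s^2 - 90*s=8*b^2 + 6*b + 9*s^3 + s^2*(27*b + 160) + s*(-36*b^2 - 33*b + 369) - 90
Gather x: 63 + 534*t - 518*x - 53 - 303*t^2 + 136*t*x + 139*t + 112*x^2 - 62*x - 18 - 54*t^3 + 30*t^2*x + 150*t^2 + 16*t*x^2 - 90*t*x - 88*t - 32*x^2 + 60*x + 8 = -54*t^3 - 153*t^2 + 585*t + x^2*(16*t + 80) + x*(30*t^2 + 46*t - 520)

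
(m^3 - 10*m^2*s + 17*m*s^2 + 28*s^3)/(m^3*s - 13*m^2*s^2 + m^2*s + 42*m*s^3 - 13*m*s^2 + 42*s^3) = (-m^2 + 3*m*s + 4*s^2)/(s*(-m^2 + 6*m*s - m + 6*s))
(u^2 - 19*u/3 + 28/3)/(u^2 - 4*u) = (u - 7/3)/u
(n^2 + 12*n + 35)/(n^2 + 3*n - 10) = (n + 7)/(n - 2)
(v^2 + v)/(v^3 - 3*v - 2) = v/(v^2 - v - 2)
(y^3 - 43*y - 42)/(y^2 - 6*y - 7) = y + 6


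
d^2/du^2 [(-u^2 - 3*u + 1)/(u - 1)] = -6/(u^3 - 3*u^2 + 3*u - 1)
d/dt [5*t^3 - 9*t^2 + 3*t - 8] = 15*t^2 - 18*t + 3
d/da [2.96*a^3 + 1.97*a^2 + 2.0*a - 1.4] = 8.88*a^2 + 3.94*a + 2.0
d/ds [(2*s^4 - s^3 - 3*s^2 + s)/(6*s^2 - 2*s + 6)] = (12*s^5 - 9*s^4 + 26*s^3 - 9*s^2 - 18*s + 3)/(2*(9*s^4 - 6*s^3 + 19*s^2 - 6*s + 9))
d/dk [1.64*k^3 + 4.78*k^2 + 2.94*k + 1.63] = 4.92*k^2 + 9.56*k + 2.94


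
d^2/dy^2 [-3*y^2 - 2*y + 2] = -6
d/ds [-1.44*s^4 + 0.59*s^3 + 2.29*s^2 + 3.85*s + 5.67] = -5.76*s^3 + 1.77*s^2 + 4.58*s + 3.85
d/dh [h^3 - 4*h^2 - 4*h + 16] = 3*h^2 - 8*h - 4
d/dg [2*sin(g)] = 2*cos(g)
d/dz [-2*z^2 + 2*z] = 2 - 4*z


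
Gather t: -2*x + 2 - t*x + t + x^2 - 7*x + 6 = t*(1 - x) + x^2 - 9*x + 8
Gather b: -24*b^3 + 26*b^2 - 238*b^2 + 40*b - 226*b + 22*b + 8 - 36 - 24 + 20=-24*b^3 - 212*b^2 - 164*b - 32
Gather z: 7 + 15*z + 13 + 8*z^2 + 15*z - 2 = 8*z^2 + 30*z + 18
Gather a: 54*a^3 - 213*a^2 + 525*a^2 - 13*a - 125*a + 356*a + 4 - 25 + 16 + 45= 54*a^3 + 312*a^2 + 218*a + 40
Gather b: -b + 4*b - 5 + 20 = 3*b + 15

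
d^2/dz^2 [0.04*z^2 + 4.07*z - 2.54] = 0.0800000000000000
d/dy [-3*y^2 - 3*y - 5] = -6*y - 3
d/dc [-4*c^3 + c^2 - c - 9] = -12*c^2 + 2*c - 1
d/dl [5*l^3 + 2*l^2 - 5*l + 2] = 15*l^2 + 4*l - 5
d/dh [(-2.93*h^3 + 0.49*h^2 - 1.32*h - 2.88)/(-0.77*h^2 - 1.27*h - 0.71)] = (2.2561*h^4 + 7.4422*h^3 + 4.6022*h^2 - 5.131*h - 2.7204)/(0.5929*h^4 + 1.9558*h^3 + 2.7063*h^2 + 1.8034*h + 0.5041)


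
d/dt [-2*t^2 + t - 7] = 1 - 4*t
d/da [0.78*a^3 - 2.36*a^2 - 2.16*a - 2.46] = 2.34*a^2 - 4.72*a - 2.16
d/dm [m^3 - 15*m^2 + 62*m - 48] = 3*m^2 - 30*m + 62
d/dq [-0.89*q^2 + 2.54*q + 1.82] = 2.54 - 1.78*q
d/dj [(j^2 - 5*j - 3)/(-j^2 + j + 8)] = (-4*j^2 + 10*j - 37)/(j^4 - 2*j^3 - 15*j^2 + 16*j + 64)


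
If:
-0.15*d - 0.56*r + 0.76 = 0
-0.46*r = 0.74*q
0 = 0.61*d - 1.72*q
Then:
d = -4.48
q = -1.59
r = 2.56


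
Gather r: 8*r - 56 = 8*r - 56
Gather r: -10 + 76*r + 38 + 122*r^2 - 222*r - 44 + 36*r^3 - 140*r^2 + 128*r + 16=36*r^3 - 18*r^2 - 18*r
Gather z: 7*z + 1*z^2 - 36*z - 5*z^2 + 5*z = -4*z^2 - 24*z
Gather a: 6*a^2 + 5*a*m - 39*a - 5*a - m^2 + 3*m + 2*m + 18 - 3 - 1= 6*a^2 + a*(5*m - 44) - m^2 + 5*m + 14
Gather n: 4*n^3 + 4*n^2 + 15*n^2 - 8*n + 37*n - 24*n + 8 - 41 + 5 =4*n^3 + 19*n^2 + 5*n - 28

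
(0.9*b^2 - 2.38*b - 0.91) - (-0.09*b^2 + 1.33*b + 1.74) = 0.99*b^2 - 3.71*b - 2.65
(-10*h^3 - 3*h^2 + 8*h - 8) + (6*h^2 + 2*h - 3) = -10*h^3 + 3*h^2 + 10*h - 11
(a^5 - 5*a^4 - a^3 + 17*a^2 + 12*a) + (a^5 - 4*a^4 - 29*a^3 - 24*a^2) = 2*a^5 - 9*a^4 - 30*a^3 - 7*a^2 + 12*a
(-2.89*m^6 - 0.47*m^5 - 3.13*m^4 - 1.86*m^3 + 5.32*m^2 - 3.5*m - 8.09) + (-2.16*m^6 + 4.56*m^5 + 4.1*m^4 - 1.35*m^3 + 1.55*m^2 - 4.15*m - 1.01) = -5.05*m^6 + 4.09*m^5 + 0.97*m^4 - 3.21*m^3 + 6.87*m^2 - 7.65*m - 9.1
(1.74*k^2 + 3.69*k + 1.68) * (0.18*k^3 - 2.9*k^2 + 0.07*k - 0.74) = 0.3132*k^5 - 4.3818*k^4 - 10.2768*k^3 - 5.9013*k^2 - 2.613*k - 1.2432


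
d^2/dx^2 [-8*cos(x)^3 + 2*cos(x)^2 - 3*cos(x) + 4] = 9*cos(x) - 4*cos(2*x) + 18*cos(3*x)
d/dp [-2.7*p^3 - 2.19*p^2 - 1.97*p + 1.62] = -8.1*p^2 - 4.38*p - 1.97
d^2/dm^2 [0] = 0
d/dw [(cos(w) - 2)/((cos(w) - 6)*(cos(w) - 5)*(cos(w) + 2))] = (75*cos(w) - 15*cos(2*w) + cos(3*w) - 167)*sin(w)/(2*(cos(w) - 6)^2*(cos(w) - 5)^2*(cos(w) + 2)^2)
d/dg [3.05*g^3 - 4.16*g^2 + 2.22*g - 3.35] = 9.15*g^2 - 8.32*g + 2.22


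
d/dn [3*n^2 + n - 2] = 6*n + 1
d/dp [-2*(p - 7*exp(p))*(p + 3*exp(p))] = 8*p*exp(p) - 4*p + 84*exp(2*p) + 8*exp(p)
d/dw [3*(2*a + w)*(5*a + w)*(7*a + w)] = 177*a^2 + 84*a*w + 9*w^2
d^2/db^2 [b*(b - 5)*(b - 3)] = 6*b - 16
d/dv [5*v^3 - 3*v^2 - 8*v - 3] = 15*v^2 - 6*v - 8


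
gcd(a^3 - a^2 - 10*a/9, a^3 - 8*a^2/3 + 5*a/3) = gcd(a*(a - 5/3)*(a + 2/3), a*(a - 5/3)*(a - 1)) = a^2 - 5*a/3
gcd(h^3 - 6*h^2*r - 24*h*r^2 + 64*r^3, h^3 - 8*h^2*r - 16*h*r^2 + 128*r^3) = -h^2 + 4*h*r + 32*r^2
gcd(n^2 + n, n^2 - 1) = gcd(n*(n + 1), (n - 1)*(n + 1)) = n + 1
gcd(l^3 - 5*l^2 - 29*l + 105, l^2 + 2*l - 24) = 1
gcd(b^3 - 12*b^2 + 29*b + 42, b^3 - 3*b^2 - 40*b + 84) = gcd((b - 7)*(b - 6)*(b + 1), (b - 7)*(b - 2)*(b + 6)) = b - 7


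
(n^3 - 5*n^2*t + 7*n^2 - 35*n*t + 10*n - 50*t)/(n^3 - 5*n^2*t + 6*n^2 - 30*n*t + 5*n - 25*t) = (n + 2)/(n + 1)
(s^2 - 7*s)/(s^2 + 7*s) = (s - 7)/(s + 7)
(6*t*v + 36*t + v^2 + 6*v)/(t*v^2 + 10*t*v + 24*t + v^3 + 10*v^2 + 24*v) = (6*t + v)/(t*v + 4*t + v^2 + 4*v)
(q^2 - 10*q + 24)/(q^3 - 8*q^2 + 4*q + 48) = 1/(q + 2)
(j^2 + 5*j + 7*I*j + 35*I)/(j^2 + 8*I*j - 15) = (j^2 + j*(5 + 7*I) + 35*I)/(j^2 + 8*I*j - 15)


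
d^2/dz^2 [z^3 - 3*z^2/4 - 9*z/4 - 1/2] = 6*z - 3/2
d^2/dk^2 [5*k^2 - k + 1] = 10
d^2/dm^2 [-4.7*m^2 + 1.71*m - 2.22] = -9.40000000000000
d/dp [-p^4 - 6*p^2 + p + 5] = -4*p^3 - 12*p + 1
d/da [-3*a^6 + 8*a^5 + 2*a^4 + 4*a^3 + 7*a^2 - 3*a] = -18*a^5 + 40*a^4 + 8*a^3 + 12*a^2 + 14*a - 3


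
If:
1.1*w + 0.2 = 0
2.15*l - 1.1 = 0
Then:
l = 0.51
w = -0.18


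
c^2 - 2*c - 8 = (c - 4)*(c + 2)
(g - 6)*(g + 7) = g^2 + g - 42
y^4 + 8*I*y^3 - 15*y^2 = y^2*(y + 3*I)*(y + 5*I)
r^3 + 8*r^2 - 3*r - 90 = (r - 3)*(r + 5)*(r + 6)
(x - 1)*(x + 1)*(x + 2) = x^3 + 2*x^2 - x - 2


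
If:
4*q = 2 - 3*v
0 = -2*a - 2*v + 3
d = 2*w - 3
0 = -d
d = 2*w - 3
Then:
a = 3/2 - v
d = 0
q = 1/2 - 3*v/4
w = 3/2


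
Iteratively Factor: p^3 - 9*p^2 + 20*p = (p)*(p^2 - 9*p + 20) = p*(p - 5)*(p - 4)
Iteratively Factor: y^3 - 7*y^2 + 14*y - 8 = (y - 4)*(y^2 - 3*y + 2) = (y - 4)*(y - 2)*(y - 1)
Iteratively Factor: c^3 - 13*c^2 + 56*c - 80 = (c - 5)*(c^2 - 8*c + 16) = (c - 5)*(c - 4)*(c - 4)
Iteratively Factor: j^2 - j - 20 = (j + 4)*(j - 5)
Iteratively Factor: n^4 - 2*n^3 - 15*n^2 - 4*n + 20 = (n + 2)*(n^3 - 4*n^2 - 7*n + 10) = (n - 1)*(n + 2)*(n^2 - 3*n - 10) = (n - 1)*(n + 2)^2*(n - 5)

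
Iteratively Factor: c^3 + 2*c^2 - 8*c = (c + 4)*(c^2 - 2*c) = (c - 2)*(c + 4)*(c)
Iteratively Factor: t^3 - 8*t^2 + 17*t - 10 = (t - 1)*(t^2 - 7*t + 10) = (t - 5)*(t - 1)*(t - 2)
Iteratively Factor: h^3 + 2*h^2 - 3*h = (h - 1)*(h^2 + 3*h) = h*(h - 1)*(h + 3)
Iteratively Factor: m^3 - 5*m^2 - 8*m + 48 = (m + 3)*(m^2 - 8*m + 16) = (m - 4)*(m + 3)*(m - 4)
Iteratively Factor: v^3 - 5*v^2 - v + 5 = (v + 1)*(v^2 - 6*v + 5) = (v - 1)*(v + 1)*(v - 5)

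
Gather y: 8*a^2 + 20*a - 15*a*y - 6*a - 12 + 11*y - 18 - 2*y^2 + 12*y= 8*a^2 + 14*a - 2*y^2 + y*(23 - 15*a) - 30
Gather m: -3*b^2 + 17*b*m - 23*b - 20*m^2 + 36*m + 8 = -3*b^2 - 23*b - 20*m^2 + m*(17*b + 36) + 8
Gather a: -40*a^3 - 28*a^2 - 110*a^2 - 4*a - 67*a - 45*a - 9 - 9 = -40*a^3 - 138*a^2 - 116*a - 18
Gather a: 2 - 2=0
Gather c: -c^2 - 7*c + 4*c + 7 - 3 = -c^2 - 3*c + 4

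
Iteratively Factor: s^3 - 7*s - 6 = (s - 3)*(s^2 + 3*s + 2) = (s - 3)*(s + 1)*(s + 2)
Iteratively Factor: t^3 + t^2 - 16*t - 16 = (t - 4)*(t^2 + 5*t + 4) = (t - 4)*(t + 1)*(t + 4)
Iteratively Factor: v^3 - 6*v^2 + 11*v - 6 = (v - 3)*(v^2 - 3*v + 2) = (v - 3)*(v - 1)*(v - 2)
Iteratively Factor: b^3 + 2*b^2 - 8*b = (b)*(b^2 + 2*b - 8) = b*(b - 2)*(b + 4)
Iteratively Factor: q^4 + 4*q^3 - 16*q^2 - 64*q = (q - 4)*(q^3 + 8*q^2 + 16*q) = (q - 4)*(q + 4)*(q^2 + 4*q) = q*(q - 4)*(q + 4)*(q + 4)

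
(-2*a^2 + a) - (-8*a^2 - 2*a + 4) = 6*a^2 + 3*a - 4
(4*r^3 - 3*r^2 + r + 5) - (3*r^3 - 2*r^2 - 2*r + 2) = r^3 - r^2 + 3*r + 3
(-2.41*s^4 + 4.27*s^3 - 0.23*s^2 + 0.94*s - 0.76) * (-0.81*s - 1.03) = 1.9521*s^5 - 0.976399999999999*s^4 - 4.2118*s^3 - 0.5245*s^2 - 0.3526*s + 0.7828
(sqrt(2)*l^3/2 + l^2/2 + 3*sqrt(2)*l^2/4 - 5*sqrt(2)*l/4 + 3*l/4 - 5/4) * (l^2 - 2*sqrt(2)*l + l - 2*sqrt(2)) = sqrt(2)*l^5/2 - 3*l^4/2 + 5*sqrt(2)*l^4/4 - 15*l^3/4 - 3*sqrt(2)*l^3/2 - 15*sqrt(2)*l^2/4 + 3*l^2/2 + sqrt(2)*l + 15*l/4 + 5*sqrt(2)/2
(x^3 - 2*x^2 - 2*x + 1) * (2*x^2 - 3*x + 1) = 2*x^5 - 7*x^4 + 3*x^3 + 6*x^2 - 5*x + 1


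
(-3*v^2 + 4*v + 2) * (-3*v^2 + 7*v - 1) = 9*v^4 - 33*v^3 + 25*v^2 + 10*v - 2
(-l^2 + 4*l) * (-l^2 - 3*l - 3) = l^4 - l^3 - 9*l^2 - 12*l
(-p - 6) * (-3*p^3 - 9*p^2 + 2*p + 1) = 3*p^4 + 27*p^3 + 52*p^2 - 13*p - 6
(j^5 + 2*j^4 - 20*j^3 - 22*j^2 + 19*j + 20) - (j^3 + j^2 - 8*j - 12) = j^5 + 2*j^4 - 21*j^3 - 23*j^2 + 27*j + 32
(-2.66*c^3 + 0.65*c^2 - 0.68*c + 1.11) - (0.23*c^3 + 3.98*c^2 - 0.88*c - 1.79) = -2.89*c^3 - 3.33*c^2 + 0.2*c + 2.9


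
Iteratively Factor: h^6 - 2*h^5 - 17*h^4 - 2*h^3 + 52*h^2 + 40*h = (h + 2)*(h^5 - 4*h^4 - 9*h^3 + 16*h^2 + 20*h) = (h + 2)^2*(h^4 - 6*h^3 + 3*h^2 + 10*h) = (h - 5)*(h + 2)^2*(h^3 - h^2 - 2*h) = (h - 5)*(h - 2)*(h + 2)^2*(h^2 + h) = (h - 5)*(h - 2)*(h + 1)*(h + 2)^2*(h)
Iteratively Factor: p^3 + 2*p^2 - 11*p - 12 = (p + 1)*(p^2 + p - 12) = (p + 1)*(p + 4)*(p - 3)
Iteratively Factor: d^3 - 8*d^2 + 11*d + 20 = (d - 5)*(d^2 - 3*d - 4) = (d - 5)*(d + 1)*(d - 4)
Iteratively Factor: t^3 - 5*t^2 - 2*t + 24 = (t - 4)*(t^2 - t - 6) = (t - 4)*(t + 2)*(t - 3)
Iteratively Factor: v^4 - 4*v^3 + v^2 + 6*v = (v - 3)*(v^3 - v^2 - 2*v) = (v - 3)*(v - 2)*(v^2 + v) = (v - 3)*(v - 2)*(v + 1)*(v)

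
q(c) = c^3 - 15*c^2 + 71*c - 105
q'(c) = 3*c^2 - 30*c + 71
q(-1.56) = -256.06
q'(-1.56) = 125.10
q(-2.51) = -393.52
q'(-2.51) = 165.20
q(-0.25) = -123.70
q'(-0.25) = 78.69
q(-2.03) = -319.31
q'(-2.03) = 144.26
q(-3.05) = -489.46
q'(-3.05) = 190.41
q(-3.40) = -559.10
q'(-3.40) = 207.68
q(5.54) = -2.00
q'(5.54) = -3.13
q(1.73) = -21.89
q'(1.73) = 28.08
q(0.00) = -105.00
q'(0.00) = 71.00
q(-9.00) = -2688.00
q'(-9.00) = 584.00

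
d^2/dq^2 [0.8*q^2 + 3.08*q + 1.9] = 1.60000000000000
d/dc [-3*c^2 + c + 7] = 1 - 6*c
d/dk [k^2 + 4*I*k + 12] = 2*k + 4*I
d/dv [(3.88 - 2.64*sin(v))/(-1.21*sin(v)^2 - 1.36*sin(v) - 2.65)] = (-3.1944*sin(v)^2 + 9.3896*sin(v) + 12.2728)*cos(v)/(1.4641*sin(v)^4 + 3.2912*sin(v)^3 + 8.2626*sin(v)^2 + 7.208*sin(v) + 7.0225)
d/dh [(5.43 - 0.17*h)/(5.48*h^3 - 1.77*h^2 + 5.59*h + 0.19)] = (1.8632*h^3 - 89.5701*h^2 + 19.2222*h - 30.386)/(30.0304*h^6 - 19.3992*h^5 + 64.3993*h^4 - 17.7062*h^3 + 30.5755*h^2 + 2.1242*h + 0.0361)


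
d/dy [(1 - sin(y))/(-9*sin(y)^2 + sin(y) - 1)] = 9*(2 - sin(y))*sin(y)*cos(y)/(9*sin(y)^2 - sin(y) + 1)^2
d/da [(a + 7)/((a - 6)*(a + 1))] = (-a^2 - 14*a + 29)/(a^4 - 10*a^3 + 13*a^2 + 60*a + 36)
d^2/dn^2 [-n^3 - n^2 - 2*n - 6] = -6*n - 2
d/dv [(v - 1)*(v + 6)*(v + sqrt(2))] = 3*v^2 + 2*sqrt(2)*v + 10*v - 6 + 5*sqrt(2)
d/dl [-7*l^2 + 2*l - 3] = 2 - 14*l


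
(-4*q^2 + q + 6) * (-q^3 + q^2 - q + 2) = 4*q^5 - 5*q^4 - q^3 - 3*q^2 - 4*q + 12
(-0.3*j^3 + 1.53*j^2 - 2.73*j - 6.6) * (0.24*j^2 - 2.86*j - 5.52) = -0.072*j^5 + 1.2252*j^4 - 3.375*j^3 - 2.2218*j^2 + 33.9456*j + 36.432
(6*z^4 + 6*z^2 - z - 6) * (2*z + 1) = 12*z^5 + 6*z^4 + 12*z^3 + 4*z^2 - 13*z - 6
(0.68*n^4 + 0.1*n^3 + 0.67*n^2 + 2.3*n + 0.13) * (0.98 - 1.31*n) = -0.8908*n^5 + 0.5354*n^4 - 0.7797*n^3 - 2.3564*n^2 + 2.0837*n + 0.1274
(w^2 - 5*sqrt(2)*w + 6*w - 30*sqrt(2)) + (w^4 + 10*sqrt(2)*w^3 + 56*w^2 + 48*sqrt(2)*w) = w^4 + 10*sqrt(2)*w^3 + 57*w^2 + 6*w + 43*sqrt(2)*w - 30*sqrt(2)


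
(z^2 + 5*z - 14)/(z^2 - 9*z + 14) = (z + 7)/(z - 7)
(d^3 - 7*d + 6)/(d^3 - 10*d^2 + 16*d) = (d^2 + 2*d - 3)/(d*(d - 8))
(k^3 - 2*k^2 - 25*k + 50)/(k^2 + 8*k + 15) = (k^2 - 7*k + 10)/(k + 3)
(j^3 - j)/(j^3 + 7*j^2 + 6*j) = (j - 1)/(j + 6)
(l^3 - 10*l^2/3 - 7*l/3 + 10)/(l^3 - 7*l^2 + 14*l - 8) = (l^2 - 4*l/3 - 5)/(l^2 - 5*l + 4)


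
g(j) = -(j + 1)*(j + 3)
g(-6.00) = -15.00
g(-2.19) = 0.96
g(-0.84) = -0.35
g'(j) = -2*j - 4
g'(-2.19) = 0.38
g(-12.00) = -99.00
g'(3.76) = -11.52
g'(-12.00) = 20.00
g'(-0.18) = -3.64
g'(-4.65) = 5.30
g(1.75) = -13.06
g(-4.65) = -6.02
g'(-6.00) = 8.00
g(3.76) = -32.18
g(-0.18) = -2.31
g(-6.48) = -19.07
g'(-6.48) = 8.96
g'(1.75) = -7.50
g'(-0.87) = -2.26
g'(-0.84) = -2.32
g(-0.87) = -0.28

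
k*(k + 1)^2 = k^3 + 2*k^2 + k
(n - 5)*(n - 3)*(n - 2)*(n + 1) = n^4 - 9*n^3 + 21*n^2 + n - 30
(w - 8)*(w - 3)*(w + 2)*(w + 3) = w^4 - 6*w^3 - 25*w^2 + 54*w + 144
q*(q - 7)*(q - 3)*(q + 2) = q^4 - 8*q^3 + q^2 + 42*q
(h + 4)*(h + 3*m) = h^2 + 3*h*m + 4*h + 12*m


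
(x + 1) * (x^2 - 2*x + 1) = x^3 - x^2 - x + 1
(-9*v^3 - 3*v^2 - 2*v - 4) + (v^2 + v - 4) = -9*v^3 - 2*v^2 - v - 8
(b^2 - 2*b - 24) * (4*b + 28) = 4*b^3 + 20*b^2 - 152*b - 672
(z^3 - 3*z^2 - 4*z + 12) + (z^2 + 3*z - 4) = z^3 - 2*z^2 - z + 8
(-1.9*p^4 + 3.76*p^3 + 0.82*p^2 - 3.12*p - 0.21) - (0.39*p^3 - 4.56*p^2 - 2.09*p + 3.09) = -1.9*p^4 + 3.37*p^3 + 5.38*p^2 - 1.03*p - 3.3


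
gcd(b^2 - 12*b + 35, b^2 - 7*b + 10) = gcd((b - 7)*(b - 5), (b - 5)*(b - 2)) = b - 5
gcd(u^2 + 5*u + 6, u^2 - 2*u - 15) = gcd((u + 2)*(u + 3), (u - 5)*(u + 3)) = u + 3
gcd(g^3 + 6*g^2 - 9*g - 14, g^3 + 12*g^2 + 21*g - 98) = g^2 + 5*g - 14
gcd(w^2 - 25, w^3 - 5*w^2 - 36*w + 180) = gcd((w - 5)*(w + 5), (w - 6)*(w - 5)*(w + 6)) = w - 5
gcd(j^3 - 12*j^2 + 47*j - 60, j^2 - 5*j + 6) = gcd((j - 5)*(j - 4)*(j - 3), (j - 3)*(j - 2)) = j - 3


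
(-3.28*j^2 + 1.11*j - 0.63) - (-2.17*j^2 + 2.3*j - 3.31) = -1.11*j^2 - 1.19*j + 2.68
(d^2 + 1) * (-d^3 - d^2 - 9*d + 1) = -d^5 - d^4 - 10*d^3 - 9*d + 1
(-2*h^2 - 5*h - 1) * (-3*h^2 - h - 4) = 6*h^4 + 17*h^3 + 16*h^2 + 21*h + 4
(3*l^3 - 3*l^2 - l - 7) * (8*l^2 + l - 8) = 24*l^5 - 21*l^4 - 35*l^3 - 33*l^2 + l + 56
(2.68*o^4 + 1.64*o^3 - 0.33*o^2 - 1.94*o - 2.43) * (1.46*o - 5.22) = 3.9128*o^5 - 11.5952*o^4 - 9.0426*o^3 - 1.1098*o^2 + 6.579*o + 12.6846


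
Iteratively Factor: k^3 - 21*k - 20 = (k - 5)*(k^2 + 5*k + 4) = (k - 5)*(k + 1)*(k + 4)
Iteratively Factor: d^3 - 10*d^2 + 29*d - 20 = (d - 5)*(d^2 - 5*d + 4) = (d - 5)*(d - 1)*(d - 4)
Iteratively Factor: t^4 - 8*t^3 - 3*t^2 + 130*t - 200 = (t + 4)*(t^3 - 12*t^2 + 45*t - 50) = (t - 2)*(t + 4)*(t^2 - 10*t + 25) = (t - 5)*(t - 2)*(t + 4)*(t - 5)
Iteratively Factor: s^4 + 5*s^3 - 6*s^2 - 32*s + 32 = (s + 4)*(s^3 + s^2 - 10*s + 8) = (s + 4)^2*(s^2 - 3*s + 2) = (s - 2)*(s + 4)^2*(s - 1)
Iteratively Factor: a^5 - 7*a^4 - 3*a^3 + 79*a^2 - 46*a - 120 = (a - 5)*(a^4 - 2*a^3 - 13*a^2 + 14*a + 24) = (a - 5)*(a - 2)*(a^3 - 13*a - 12) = (a - 5)*(a - 2)*(a + 1)*(a^2 - a - 12) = (a - 5)*(a - 4)*(a - 2)*(a + 1)*(a + 3)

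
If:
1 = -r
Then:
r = -1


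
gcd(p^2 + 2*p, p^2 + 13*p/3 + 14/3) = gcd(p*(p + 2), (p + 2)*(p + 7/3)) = p + 2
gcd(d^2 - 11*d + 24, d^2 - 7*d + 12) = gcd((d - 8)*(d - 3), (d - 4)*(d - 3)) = d - 3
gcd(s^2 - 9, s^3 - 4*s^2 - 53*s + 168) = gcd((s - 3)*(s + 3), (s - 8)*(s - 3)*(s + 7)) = s - 3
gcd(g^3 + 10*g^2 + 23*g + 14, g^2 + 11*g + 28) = g + 7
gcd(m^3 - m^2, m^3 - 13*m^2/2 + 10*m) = m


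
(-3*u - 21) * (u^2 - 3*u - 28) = -3*u^3 - 12*u^2 + 147*u + 588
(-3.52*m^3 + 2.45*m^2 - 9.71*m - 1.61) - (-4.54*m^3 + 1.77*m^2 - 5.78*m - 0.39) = 1.02*m^3 + 0.68*m^2 - 3.93*m - 1.22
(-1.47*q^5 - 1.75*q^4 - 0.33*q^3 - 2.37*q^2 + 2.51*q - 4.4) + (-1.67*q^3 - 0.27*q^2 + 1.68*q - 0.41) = -1.47*q^5 - 1.75*q^4 - 2.0*q^3 - 2.64*q^2 + 4.19*q - 4.81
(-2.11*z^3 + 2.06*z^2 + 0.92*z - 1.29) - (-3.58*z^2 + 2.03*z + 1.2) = -2.11*z^3 + 5.64*z^2 - 1.11*z - 2.49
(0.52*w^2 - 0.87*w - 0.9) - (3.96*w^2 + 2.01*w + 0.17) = -3.44*w^2 - 2.88*w - 1.07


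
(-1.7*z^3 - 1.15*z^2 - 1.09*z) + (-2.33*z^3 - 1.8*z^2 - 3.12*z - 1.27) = -4.03*z^3 - 2.95*z^2 - 4.21*z - 1.27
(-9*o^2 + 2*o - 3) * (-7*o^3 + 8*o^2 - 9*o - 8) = 63*o^5 - 86*o^4 + 118*o^3 + 30*o^2 + 11*o + 24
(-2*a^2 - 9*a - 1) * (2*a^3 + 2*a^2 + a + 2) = -4*a^5 - 22*a^4 - 22*a^3 - 15*a^2 - 19*a - 2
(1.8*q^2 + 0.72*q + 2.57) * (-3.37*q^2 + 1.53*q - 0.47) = -6.066*q^4 + 0.3276*q^3 - 8.4053*q^2 + 3.5937*q - 1.2079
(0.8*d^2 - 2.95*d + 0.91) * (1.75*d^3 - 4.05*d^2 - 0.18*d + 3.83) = 1.4*d^5 - 8.4025*d^4 + 13.396*d^3 - 0.0904999999999997*d^2 - 11.4623*d + 3.4853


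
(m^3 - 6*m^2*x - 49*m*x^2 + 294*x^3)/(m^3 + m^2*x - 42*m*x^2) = (m - 7*x)/m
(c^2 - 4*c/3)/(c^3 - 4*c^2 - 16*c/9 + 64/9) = 3*c/(3*c^2 - 8*c - 16)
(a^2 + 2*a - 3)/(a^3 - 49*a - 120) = (a - 1)/(a^2 - 3*a - 40)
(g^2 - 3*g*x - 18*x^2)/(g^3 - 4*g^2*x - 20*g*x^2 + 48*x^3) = (-g - 3*x)/(-g^2 - 2*g*x + 8*x^2)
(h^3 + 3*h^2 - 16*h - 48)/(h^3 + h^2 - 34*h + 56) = (h^2 + 7*h + 12)/(h^2 + 5*h - 14)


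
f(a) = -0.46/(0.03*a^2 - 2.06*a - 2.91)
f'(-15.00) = -0.00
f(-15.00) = -0.01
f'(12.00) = -0.00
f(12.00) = 0.02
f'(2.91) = -0.01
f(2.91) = 0.05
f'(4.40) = -0.01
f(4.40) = 0.04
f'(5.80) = -0.00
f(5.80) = 0.03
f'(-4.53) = -0.02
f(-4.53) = -0.07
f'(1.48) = -0.03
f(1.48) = 0.08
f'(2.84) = -0.01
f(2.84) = 0.05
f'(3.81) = -0.01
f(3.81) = 0.04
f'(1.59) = -0.02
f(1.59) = 0.08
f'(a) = -0.46*(2.06 - 0.06*a)/(0.03*a^2 - 2.06*a - 2.91)^2 = (0.0276*a - 0.9476)/(-0.03*a^2 + 2.06*a + 2.91)^2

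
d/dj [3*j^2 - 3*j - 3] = 6*j - 3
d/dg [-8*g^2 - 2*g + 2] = -16*g - 2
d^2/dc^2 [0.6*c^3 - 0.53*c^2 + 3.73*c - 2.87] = 3.6*c - 1.06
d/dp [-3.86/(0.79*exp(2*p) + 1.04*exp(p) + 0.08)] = (6.0988*exp(p) + 4.0144)*exp(p)/(0.79*exp(2*p) + 1.04*exp(p) + 0.08)^2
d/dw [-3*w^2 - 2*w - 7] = -6*w - 2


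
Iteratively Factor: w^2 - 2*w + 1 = (w - 1)*(w - 1)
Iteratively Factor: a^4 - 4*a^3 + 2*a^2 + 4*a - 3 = (a - 1)*(a^3 - 3*a^2 - a + 3) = (a - 1)^2*(a^2 - 2*a - 3) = (a - 1)^2*(a + 1)*(a - 3)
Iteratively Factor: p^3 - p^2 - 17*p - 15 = (p + 1)*(p^2 - 2*p - 15) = (p - 5)*(p + 1)*(p + 3)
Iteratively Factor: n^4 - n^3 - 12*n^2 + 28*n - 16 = (n + 4)*(n^3 - 5*n^2 + 8*n - 4) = (n - 1)*(n + 4)*(n^2 - 4*n + 4) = (n - 2)*(n - 1)*(n + 4)*(n - 2)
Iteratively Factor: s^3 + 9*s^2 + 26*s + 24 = (s + 3)*(s^2 + 6*s + 8) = (s + 2)*(s + 3)*(s + 4)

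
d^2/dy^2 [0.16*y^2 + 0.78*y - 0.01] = 0.320000000000000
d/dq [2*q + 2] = 2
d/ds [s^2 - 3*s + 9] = 2*s - 3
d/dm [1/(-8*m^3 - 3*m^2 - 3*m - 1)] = 3*(8*m^2 + 2*m + 1)/(8*m^3 + 3*m^2 + 3*m + 1)^2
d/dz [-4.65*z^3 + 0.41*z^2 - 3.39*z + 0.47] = -13.95*z^2 + 0.82*z - 3.39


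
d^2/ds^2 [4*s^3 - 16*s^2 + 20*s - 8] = 24*s - 32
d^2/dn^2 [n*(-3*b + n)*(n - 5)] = -6*b + 6*n - 10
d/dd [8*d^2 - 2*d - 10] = 16*d - 2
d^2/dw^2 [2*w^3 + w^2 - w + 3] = 12*w + 2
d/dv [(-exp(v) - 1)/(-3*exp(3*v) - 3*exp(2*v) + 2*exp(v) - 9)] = (-(exp(v) + 1)*(9*exp(2*v) + 6*exp(v) - 2) + 3*exp(3*v) + 3*exp(2*v) - 2*exp(v) + 9)*exp(v)/(3*exp(3*v) + 3*exp(2*v) - 2*exp(v) + 9)^2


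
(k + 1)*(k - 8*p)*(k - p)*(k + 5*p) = k^4 - 4*k^3*p + k^3 - 37*k^2*p^2 - 4*k^2*p + 40*k*p^3 - 37*k*p^2 + 40*p^3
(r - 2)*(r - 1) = r^2 - 3*r + 2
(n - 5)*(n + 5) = n^2 - 25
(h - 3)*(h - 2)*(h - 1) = h^3 - 6*h^2 + 11*h - 6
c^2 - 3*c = c*(c - 3)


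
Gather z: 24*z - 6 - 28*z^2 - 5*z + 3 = -28*z^2 + 19*z - 3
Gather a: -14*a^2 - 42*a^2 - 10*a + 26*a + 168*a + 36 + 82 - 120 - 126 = -56*a^2 + 184*a - 128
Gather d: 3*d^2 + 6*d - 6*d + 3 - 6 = 3*d^2 - 3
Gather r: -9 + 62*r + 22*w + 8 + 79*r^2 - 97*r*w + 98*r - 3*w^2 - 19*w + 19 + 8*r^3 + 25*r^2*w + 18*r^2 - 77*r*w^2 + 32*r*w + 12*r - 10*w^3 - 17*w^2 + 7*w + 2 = 8*r^3 + r^2*(25*w + 97) + r*(-77*w^2 - 65*w + 172) - 10*w^3 - 20*w^2 + 10*w + 20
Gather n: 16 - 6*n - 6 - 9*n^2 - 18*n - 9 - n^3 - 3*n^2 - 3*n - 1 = -n^3 - 12*n^2 - 27*n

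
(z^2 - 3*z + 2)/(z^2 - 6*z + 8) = (z - 1)/(z - 4)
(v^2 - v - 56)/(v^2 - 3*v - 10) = (-v^2 + v + 56)/(-v^2 + 3*v + 10)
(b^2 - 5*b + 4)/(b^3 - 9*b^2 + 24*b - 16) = 1/(b - 4)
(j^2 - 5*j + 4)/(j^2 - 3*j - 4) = (j - 1)/(j + 1)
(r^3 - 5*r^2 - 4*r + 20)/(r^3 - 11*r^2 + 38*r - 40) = (r + 2)/(r - 4)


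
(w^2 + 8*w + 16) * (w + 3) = w^3 + 11*w^2 + 40*w + 48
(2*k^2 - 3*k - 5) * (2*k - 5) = 4*k^3 - 16*k^2 + 5*k + 25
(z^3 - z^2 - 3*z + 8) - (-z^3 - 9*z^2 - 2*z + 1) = 2*z^3 + 8*z^2 - z + 7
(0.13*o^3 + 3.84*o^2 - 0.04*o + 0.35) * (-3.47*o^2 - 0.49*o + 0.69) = -0.4511*o^5 - 13.3885*o^4 - 1.6531*o^3 + 1.4547*o^2 - 0.1991*o + 0.2415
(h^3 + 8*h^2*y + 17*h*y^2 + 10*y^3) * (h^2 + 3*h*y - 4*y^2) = h^5 + 11*h^4*y + 37*h^3*y^2 + 29*h^2*y^3 - 38*h*y^4 - 40*y^5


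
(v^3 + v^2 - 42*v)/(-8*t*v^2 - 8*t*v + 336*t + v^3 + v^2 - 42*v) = -v/(8*t - v)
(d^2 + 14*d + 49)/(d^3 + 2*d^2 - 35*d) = (d + 7)/(d*(d - 5))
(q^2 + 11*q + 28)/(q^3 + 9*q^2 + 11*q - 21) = (q + 4)/(q^2 + 2*q - 3)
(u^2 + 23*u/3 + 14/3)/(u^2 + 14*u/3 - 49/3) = (3*u + 2)/(3*u - 7)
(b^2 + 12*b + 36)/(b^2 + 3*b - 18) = (b + 6)/(b - 3)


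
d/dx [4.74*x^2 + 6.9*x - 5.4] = 9.48*x + 6.9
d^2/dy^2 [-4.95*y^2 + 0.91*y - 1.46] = -9.90000000000000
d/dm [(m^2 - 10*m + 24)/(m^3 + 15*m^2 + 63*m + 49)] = (-m^3 + 27*m^2 - 48*m - 286)/(m^5 + 23*m^4 + 190*m^3 + 658*m^2 + 833*m + 343)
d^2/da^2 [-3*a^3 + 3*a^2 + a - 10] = 6 - 18*a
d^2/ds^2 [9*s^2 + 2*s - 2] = 18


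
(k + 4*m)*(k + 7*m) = k^2 + 11*k*m + 28*m^2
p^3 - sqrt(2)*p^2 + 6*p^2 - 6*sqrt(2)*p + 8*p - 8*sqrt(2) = (p + 2)*(p + 4)*(p - sqrt(2))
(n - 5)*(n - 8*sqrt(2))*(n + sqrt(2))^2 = n^4 - 6*sqrt(2)*n^3 - 5*n^3 - 30*n^2 + 30*sqrt(2)*n^2 - 16*sqrt(2)*n + 150*n + 80*sqrt(2)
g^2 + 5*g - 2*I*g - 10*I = (g + 5)*(g - 2*I)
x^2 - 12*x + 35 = (x - 7)*(x - 5)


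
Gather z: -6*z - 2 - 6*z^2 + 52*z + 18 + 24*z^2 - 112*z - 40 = 18*z^2 - 66*z - 24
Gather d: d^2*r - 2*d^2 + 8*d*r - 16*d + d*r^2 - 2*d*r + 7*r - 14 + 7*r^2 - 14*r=d^2*(r - 2) + d*(r^2 + 6*r - 16) + 7*r^2 - 7*r - 14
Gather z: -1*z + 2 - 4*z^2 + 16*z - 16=-4*z^2 + 15*z - 14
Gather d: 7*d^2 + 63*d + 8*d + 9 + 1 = 7*d^2 + 71*d + 10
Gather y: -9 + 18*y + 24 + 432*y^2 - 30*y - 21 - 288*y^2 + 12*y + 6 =144*y^2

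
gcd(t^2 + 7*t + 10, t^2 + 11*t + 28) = 1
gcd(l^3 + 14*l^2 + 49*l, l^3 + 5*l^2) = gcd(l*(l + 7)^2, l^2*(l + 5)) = l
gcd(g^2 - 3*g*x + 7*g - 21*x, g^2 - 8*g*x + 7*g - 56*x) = g + 7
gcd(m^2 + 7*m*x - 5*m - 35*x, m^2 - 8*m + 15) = m - 5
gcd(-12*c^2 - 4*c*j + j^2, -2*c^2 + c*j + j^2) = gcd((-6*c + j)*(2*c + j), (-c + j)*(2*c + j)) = 2*c + j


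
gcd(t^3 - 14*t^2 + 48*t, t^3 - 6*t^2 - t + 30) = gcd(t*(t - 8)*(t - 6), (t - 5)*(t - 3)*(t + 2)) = 1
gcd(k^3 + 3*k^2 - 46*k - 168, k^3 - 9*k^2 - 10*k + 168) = k^2 - 3*k - 28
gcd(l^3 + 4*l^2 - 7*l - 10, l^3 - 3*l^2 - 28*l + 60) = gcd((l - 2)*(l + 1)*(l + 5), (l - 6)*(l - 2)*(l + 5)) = l^2 + 3*l - 10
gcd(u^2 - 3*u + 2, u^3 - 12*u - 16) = 1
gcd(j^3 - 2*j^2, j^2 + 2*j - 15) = 1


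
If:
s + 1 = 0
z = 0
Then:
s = -1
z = 0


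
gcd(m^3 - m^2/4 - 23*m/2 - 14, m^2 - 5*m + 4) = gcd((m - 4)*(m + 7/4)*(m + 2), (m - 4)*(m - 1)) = m - 4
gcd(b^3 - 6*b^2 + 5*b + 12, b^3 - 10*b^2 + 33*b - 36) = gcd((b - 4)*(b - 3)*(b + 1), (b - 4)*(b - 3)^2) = b^2 - 7*b + 12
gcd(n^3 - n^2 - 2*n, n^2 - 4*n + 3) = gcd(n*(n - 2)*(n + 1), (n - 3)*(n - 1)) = 1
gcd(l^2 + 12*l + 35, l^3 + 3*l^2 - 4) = 1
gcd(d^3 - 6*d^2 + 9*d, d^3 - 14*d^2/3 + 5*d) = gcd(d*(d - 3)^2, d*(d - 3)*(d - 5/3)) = d^2 - 3*d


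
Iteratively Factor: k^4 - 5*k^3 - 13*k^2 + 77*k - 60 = (k + 4)*(k^3 - 9*k^2 + 23*k - 15) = (k - 1)*(k + 4)*(k^2 - 8*k + 15) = (k - 5)*(k - 1)*(k + 4)*(k - 3)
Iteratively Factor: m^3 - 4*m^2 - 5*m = (m - 5)*(m^2 + m) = m*(m - 5)*(m + 1)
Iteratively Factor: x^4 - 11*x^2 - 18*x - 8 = (x + 1)*(x^3 - x^2 - 10*x - 8) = (x - 4)*(x + 1)*(x^2 + 3*x + 2) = (x - 4)*(x + 1)^2*(x + 2)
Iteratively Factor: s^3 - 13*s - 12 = (s + 1)*(s^2 - s - 12) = (s - 4)*(s + 1)*(s + 3)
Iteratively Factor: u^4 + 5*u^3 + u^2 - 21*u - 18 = (u + 3)*(u^3 + 2*u^2 - 5*u - 6) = (u + 1)*(u + 3)*(u^2 + u - 6) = (u - 2)*(u + 1)*(u + 3)*(u + 3)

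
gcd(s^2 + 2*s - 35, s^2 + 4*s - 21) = s + 7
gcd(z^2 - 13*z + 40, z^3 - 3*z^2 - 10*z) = z - 5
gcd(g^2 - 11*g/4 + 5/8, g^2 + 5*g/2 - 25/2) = g - 5/2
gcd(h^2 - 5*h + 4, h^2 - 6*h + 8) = h - 4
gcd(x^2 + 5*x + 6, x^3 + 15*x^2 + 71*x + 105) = x + 3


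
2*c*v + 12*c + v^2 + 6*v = (2*c + v)*(v + 6)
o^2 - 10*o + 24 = (o - 6)*(o - 4)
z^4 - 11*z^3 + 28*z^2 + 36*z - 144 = (z - 6)*(z - 4)*(z - 3)*(z + 2)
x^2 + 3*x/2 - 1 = (x - 1/2)*(x + 2)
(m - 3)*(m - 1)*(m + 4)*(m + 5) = m^4 + 5*m^3 - 13*m^2 - 53*m + 60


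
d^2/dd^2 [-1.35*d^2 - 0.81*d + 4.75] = -2.70000000000000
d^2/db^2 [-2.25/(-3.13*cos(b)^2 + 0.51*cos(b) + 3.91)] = (88.1721*(1 - cos(b)^2)^2 - 10.775025*cos(b)^3 + 154.815975*cos(b)^2 + 17.063325*cos(b) - 144.4149)/(-3.13*cos(b)^2 + 0.51*cos(b) + 3.91)^3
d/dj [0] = 0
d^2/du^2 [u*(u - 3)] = 2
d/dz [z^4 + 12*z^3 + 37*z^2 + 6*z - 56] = 4*z^3 + 36*z^2 + 74*z + 6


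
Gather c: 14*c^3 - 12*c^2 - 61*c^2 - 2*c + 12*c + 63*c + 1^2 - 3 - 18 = 14*c^3 - 73*c^2 + 73*c - 20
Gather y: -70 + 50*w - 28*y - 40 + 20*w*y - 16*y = 50*w + y*(20*w - 44) - 110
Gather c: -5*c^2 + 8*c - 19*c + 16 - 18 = -5*c^2 - 11*c - 2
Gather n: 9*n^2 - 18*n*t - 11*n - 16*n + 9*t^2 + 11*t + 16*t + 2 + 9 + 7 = 9*n^2 + n*(-18*t - 27) + 9*t^2 + 27*t + 18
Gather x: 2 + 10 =12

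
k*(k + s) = k^2 + k*s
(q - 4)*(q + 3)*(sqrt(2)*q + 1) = sqrt(2)*q^3 - sqrt(2)*q^2 + q^2 - 12*sqrt(2)*q - q - 12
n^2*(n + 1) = n^3 + n^2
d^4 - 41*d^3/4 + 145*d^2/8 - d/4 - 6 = (d - 8)*(d - 2)*(d - 3/4)*(d + 1/2)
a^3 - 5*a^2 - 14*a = a*(a - 7)*(a + 2)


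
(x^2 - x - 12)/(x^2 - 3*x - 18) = (x - 4)/(x - 6)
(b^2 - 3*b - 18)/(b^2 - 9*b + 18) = (b + 3)/(b - 3)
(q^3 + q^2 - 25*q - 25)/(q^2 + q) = q - 25/q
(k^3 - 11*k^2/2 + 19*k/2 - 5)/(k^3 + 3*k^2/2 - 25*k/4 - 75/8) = 4*(k^2 - 3*k + 2)/(4*k^2 + 16*k + 15)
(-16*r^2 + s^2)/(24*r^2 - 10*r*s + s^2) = (-4*r - s)/(6*r - s)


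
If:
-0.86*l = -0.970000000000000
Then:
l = 1.13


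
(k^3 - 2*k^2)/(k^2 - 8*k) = k*(k - 2)/(k - 8)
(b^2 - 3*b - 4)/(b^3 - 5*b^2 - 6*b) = (b - 4)/(b*(b - 6))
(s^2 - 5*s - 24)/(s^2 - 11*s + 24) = (s + 3)/(s - 3)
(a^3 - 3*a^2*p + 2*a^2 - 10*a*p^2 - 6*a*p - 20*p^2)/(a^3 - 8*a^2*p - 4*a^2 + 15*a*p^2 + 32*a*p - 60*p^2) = (-a^2 - 2*a*p - 2*a - 4*p)/(-a^2 + 3*a*p + 4*a - 12*p)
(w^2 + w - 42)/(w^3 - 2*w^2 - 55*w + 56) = (w - 6)/(w^2 - 9*w + 8)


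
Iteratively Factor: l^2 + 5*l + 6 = (l + 3)*(l + 2)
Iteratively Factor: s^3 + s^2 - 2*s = (s)*(s^2 + s - 2) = s*(s - 1)*(s + 2)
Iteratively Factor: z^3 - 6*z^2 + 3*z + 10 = (z + 1)*(z^2 - 7*z + 10) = (z - 2)*(z + 1)*(z - 5)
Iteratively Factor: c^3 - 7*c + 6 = (c - 1)*(c^2 + c - 6) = (c - 1)*(c + 3)*(c - 2)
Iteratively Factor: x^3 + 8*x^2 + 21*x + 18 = (x + 3)*(x^2 + 5*x + 6) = (x + 2)*(x + 3)*(x + 3)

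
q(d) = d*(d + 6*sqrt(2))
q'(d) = 2*d + 6*sqrt(2)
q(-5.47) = -16.49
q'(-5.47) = -2.45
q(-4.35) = -17.99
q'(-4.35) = -0.21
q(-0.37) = -3.00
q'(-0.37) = 7.75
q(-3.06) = -16.60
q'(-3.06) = 2.37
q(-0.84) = -6.42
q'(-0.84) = 6.81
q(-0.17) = -1.41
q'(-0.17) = 8.15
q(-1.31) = -9.40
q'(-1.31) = 5.87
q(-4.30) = -18.00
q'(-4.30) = -0.11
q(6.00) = 86.91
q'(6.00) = 20.49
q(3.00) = 34.46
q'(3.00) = 14.49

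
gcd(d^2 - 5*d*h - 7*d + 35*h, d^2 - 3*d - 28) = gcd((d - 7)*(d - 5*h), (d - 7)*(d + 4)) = d - 7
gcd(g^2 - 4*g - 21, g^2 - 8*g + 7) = g - 7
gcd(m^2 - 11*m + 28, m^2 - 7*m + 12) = m - 4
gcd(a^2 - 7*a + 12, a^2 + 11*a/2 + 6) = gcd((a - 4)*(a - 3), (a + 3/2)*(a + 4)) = 1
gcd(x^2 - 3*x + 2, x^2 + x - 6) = x - 2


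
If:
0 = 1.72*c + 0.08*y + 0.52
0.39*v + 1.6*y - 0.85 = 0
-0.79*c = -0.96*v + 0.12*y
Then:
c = -0.33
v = -0.20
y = 0.58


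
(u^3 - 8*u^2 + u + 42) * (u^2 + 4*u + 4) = u^5 - 4*u^4 - 27*u^3 + 14*u^2 + 172*u + 168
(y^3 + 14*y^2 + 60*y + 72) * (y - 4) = y^4 + 10*y^3 + 4*y^2 - 168*y - 288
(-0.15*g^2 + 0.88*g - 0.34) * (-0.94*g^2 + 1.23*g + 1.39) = 0.141*g^4 - 1.0117*g^3 + 1.1935*g^2 + 0.805*g - 0.4726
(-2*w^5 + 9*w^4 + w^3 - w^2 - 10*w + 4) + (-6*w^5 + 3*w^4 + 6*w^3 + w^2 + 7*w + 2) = -8*w^5 + 12*w^4 + 7*w^3 - 3*w + 6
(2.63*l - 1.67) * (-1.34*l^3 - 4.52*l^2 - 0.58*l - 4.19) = -3.5242*l^4 - 9.6498*l^3 + 6.023*l^2 - 10.0511*l + 6.9973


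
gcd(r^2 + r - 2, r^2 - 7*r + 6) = r - 1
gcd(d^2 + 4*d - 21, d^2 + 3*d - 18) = d - 3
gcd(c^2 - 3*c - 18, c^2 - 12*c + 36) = c - 6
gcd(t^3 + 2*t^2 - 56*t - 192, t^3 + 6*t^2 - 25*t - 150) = t + 6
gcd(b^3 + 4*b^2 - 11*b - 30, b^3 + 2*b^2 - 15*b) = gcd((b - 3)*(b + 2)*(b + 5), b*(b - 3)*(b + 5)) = b^2 + 2*b - 15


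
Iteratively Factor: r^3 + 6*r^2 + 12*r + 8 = (r + 2)*(r^2 + 4*r + 4) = (r + 2)^2*(r + 2)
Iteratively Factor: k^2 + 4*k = (k)*(k + 4)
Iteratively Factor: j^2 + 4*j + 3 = (j + 1)*(j + 3)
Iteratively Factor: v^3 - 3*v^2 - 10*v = (v + 2)*(v^2 - 5*v) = (v - 5)*(v + 2)*(v)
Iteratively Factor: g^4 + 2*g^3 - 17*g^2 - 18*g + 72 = (g - 2)*(g^3 + 4*g^2 - 9*g - 36) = (g - 2)*(g + 3)*(g^2 + g - 12) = (g - 3)*(g - 2)*(g + 3)*(g + 4)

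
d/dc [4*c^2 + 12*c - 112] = 8*c + 12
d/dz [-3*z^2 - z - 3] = -6*z - 1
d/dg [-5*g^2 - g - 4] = -10*g - 1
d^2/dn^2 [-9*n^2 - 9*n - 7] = -18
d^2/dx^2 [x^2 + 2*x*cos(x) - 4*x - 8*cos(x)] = -2*x*cos(x) - 4*sin(x) + 8*cos(x) + 2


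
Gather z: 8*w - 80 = 8*w - 80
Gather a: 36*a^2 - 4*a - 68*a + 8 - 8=36*a^2 - 72*a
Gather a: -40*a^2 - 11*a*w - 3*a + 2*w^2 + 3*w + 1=-40*a^2 + a*(-11*w - 3) + 2*w^2 + 3*w + 1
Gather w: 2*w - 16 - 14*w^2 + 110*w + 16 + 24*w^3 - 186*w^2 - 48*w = 24*w^3 - 200*w^2 + 64*w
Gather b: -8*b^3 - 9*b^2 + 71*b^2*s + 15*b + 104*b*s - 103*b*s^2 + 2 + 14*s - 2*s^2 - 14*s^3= -8*b^3 + b^2*(71*s - 9) + b*(-103*s^2 + 104*s + 15) - 14*s^3 - 2*s^2 + 14*s + 2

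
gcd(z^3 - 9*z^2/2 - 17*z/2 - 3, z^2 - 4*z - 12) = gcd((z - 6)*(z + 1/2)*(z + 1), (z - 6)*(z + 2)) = z - 6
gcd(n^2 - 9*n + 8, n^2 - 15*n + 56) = n - 8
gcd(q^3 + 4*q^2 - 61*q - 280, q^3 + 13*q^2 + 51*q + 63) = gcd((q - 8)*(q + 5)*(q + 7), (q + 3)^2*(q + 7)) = q + 7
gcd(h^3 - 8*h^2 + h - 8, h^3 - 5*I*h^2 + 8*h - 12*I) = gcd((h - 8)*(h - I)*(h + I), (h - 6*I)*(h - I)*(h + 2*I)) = h - I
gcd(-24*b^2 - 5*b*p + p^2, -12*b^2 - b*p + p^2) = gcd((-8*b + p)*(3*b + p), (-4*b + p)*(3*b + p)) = 3*b + p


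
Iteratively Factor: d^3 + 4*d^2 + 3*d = (d + 3)*(d^2 + d) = d*(d + 3)*(d + 1)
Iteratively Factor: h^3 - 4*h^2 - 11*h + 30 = (h + 3)*(h^2 - 7*h + 10) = (h - 2)*(h + 3)*(h - 5)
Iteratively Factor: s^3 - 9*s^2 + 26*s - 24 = (s - 2)*(s^2 - 7*s + 12) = (s - 4)*(s - 2)*(s - 3)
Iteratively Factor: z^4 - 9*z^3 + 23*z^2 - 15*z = (z)*(z^3 - 9*z^2 + 23*z - 15) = z*(z - 3)*(z^2 - 6*z + 5) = z*(z - 5)*(z - 3)*(z - 1)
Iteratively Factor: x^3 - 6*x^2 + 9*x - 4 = (x - 4)*(x^2 - 2*x + 1) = (x - 4)*(x - 1)*(x - 1)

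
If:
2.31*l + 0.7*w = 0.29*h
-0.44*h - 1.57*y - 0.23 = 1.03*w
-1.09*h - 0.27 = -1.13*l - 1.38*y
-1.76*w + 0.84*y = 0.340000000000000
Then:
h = -0.18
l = 0.03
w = -0.18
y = 0.02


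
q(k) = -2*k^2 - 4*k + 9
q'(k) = -4*k - 4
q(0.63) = 5.69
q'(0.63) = -6.52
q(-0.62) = 10.71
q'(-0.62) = -1.52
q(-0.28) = 9.96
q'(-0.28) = -2.88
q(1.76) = -4.24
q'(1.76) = -11.04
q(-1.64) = 10.18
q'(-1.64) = 2.56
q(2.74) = -16.98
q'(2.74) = -14.96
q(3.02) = -21.32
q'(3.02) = -16.08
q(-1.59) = 10.30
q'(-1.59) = 2.36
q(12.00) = -327.00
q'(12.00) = -52.00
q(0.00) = 9.00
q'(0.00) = -4.00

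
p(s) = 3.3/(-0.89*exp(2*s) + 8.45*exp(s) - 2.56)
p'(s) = 3.3*(1.78*exp(2*s) - 8.45*exp(s))/(-0.89*exp(2*s) + 8.45*exp(s) - 2.56)^2 = (5.874*exp(s) - 27.885)*exp(s)/(0.89*exp(2*s) - 8.45*exp(s) + 2.56)^2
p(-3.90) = -1.38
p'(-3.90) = -0.10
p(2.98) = -0.02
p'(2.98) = 0.05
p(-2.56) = -1.73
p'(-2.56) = -0.58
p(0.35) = 0.43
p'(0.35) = -0.48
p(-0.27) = 0.98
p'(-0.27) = -1.57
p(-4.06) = -1.37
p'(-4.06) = -0.08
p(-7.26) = -1.29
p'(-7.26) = -0.00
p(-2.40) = -1.83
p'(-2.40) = -0.77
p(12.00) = 0.00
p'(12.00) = 0.00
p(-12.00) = -1.29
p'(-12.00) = 0.00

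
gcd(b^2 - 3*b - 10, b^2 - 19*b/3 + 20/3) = b - 5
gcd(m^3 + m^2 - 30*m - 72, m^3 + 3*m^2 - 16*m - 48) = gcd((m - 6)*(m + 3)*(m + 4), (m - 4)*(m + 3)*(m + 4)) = m^2 + 7*m + 12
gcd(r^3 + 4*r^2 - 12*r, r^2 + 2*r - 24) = r + 6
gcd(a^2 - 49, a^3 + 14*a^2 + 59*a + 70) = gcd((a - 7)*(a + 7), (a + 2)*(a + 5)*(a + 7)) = a + 7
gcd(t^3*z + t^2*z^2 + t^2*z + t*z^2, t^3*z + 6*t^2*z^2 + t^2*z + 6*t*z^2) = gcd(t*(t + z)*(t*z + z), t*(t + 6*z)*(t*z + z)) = t^2*z + t*z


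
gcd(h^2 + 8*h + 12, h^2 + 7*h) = 1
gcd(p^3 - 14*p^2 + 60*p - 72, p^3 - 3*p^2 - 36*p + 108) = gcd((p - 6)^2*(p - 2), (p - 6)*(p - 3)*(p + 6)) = p - 6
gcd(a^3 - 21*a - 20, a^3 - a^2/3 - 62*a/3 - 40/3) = a^2 - a - 20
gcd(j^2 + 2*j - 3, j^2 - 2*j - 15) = j + 3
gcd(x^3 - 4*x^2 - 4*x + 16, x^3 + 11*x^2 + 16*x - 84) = x - 2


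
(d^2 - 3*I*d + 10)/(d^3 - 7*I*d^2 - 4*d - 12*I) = (-d^2 + 3*I*d - 10)/(-d^3 + 7*I*d^2 + 4*d + 12*I)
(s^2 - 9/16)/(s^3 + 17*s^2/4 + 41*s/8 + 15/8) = (4*s - 3)/(2*(2*s^2 + 7*s + 5))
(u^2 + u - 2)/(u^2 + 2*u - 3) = (u + 2)/(u + 3)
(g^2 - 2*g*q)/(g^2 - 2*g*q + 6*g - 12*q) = g/(g + 6)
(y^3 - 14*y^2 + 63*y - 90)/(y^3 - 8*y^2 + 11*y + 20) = (y^2 - 9*y + 18)/(y^2 - 3*y - 4)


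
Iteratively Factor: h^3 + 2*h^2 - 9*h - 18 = (h + 2)*(h^2 - 9) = (h - 3)*(h + 2)*(h + 3)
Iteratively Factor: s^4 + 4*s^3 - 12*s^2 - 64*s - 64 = (s + 4)*(s^3 - 12*s - 16) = (s + 2)*(s + 4)*(s^2 - 2*s - 8) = (s - 4)*(s + 2)*(s + 4)*(s + 2)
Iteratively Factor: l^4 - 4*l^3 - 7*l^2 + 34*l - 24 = (l - 1)*(l^3 - 3*l^2 - 10*l + 24) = (l - 2)*(l - 1)*(l^2 - l - 12) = (l - 4)*(l - 2)*(l - 1)*(l + 3)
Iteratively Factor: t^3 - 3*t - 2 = (t + 1)*(t^2 - t - 2) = (t + 1)^2*(t - 2)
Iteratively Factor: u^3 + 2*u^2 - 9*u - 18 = (u + 3)*(u^2 - u - 6) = (u - 3)*(u + 3)*(u + 2)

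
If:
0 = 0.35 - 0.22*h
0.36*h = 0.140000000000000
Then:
No Solution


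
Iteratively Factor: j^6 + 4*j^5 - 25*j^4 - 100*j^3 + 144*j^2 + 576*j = (j - 3)*(j^5 + 7*j^4 - 4*j^3 - 112*j^2 - 192*j) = (j - 3)*(j + 3)*(j^4 + 4*j^3 - 16*j^2 - 64*j) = (j - 4)*(j - 3)*(j + 3)*(j^3 + 8*j^2 + 16*j) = (j - 4)*(j - 3)*(j + 3)*(j + 4)*(j^2 + 4*j) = j*(j - 4)*(j - 3)*(j + 3)*(j + 4)*(j + 4)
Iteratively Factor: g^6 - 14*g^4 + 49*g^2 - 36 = (g - 1)*(g^5 + g^4 - 13*g^3 - 13*g^2 + 36*g + 36) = (g - 3)*(g - 1)*(g^4 + 4*g^3 - g^2 - 16*g - 12) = (g - 3)*(g - 2)*(g - 1)*(g^3 + 6*g^2 + 11*g + 6) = (g - 3)*(g - 2)*(g - 1)*(g + 2)*(g^2 + 4*g + 3) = (g - 3)*(g - 2)*(g - 1)*(g + 2)*(g + 3)*(g + 1)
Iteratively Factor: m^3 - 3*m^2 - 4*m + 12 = (m - 2)*(m^2 - m - 6) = (m - 2)*(m + 2)*(m - 3)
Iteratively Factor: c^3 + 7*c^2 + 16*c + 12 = (c + 3)*(c^2 + 4*c + 4) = (c + 2)*(c + 3)*(c + 2)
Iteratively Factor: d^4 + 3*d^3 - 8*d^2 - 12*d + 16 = (d + 4)*(d^3 - d^2 - 4*d + 4) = (d - 2)*(d + 4)*(d^2 + d - 2) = (d - 2)*(d - 1)*(d + 4)*(d + 2)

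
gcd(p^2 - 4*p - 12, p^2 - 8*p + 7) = 1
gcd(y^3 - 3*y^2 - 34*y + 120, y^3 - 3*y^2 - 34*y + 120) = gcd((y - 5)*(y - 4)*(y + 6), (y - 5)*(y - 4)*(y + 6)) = y^3 - 3*y^2 - 34*y + 120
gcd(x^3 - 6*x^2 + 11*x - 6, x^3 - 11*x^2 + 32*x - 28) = x - 2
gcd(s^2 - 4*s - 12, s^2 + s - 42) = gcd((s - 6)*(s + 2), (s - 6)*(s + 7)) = s - 6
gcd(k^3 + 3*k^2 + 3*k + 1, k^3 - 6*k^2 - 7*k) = k + 1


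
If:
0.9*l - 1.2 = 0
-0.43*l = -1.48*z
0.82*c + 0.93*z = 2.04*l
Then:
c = 2.88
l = 1.33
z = 0.39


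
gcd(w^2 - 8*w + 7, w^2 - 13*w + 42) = w - 7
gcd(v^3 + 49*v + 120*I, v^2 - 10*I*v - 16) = v - 8*I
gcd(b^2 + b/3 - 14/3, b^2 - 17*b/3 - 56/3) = b + 7/3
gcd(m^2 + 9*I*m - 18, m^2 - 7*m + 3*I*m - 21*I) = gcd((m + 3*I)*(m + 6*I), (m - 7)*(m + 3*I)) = m + 3*I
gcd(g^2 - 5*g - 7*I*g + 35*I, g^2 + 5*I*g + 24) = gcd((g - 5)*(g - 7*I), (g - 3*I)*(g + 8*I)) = 1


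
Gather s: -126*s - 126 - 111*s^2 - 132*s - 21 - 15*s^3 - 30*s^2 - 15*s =-15*s^3 - 141*s^2 - 273*s - 147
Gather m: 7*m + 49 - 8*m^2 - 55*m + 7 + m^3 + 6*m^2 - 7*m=m^3 - 2*m^2 - 55*m + 56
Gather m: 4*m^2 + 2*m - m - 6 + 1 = 4*m^2 + m - 5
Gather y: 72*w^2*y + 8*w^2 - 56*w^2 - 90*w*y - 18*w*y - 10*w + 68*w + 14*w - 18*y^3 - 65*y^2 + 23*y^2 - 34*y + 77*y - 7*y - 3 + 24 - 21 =-48*w^2 + 72*w - 18*y^3 - 42*y^2 + y*(72*w^2 - 108*w + 36)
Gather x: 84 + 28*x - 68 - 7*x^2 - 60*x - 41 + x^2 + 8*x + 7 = -6*x^2 - 24*x - 18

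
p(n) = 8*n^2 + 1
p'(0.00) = 0.00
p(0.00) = 1.00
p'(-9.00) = -144.00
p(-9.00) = 649.00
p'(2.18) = 34.88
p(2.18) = 39.02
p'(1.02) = 16.32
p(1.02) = 9.32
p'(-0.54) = -8.64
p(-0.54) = 3.33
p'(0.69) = 11.04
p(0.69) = 4.81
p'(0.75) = 12.00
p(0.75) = 5.50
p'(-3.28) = -52.48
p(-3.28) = 87.07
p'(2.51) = 40.16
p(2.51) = 51.40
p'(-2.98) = -47.68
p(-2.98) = 72.04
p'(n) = 16*n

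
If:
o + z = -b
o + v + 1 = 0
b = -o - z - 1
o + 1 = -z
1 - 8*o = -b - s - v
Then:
No Solution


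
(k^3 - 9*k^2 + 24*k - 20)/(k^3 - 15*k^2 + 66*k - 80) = (k - 2)/(k - 8)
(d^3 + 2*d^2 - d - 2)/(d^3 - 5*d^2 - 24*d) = (-d^3 - 2*d^2 + d + 2)/(d*(-d^2 + 5*d + 24))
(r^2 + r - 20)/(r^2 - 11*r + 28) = (r + 5)/(r - 7)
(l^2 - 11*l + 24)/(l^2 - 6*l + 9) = (l - 8)/(l - 3)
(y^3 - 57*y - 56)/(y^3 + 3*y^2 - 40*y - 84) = (y^2 - 7*y - 8)/(y^2 - 4*y - 12)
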